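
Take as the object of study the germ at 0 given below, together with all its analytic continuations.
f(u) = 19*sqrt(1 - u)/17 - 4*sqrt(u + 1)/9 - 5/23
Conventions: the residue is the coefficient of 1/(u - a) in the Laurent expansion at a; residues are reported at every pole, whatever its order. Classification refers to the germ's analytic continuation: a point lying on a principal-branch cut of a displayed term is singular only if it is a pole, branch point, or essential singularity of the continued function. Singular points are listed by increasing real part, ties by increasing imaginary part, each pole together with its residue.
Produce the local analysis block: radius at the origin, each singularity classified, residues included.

Radius of convergence at 0: 1.
At -1: an algebraic (square-root) branch point.
At 1: an algebraic (square-root) branch point.

Branch term (19/17)*sqrt(1 - u/(1)): its argument vanishes at u = 1, a square-root branch point, modulus 1.
Branch term (-4/9)*sqrt(1 - u/(-1)): its argument vanishes at u = -1, a square-root branch point, modulus 1.
The radius of convergence is the smallest modulus among the singular points: 1.
List the singular points by increasing real part (a conjugate pair: the negative imaginary part first).


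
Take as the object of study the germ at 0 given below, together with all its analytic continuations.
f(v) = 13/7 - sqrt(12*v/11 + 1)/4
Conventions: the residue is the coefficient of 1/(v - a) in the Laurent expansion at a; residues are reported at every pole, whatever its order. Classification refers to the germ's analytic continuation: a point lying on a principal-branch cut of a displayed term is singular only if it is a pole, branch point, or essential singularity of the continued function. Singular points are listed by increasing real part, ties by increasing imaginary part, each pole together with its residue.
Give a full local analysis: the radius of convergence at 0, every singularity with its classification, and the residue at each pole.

Radius of convergence at 0: 11/12.
At -11/12: an algebraic (square-root) branch point.

Branch term (-1/4)*sqrt(1 - v/(-11/12)): its argument vanishes at v = -11/12, a square-root branch point, modulus 11/12.
The radius of convergence is the smallest modulus among the singular points: 11/12.


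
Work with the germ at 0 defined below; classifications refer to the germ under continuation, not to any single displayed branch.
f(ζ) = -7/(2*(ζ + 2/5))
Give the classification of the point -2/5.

The denominator factor ζ + 2/5 vanishes at -2/5 and appears to the power 1; the numerator there equals -7/2, nonzero, and no other factor vanishes.
Hence a pole whose order is the multiplicity, 1.

The point is a pole of order 1.


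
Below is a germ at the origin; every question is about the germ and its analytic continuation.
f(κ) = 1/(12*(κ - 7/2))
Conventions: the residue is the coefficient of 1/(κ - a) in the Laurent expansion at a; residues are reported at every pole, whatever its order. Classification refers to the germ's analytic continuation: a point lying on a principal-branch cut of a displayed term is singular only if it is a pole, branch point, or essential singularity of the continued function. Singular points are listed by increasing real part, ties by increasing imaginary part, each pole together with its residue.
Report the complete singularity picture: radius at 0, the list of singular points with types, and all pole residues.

Radius of convergence at 0: 7/2.
At 7/2: a pole of order 1; residue 1/12.

Denominator factor (κ - 7/2): pole of order 1 at 7/2, modulus 7/2.
The radius of convergence is the smallest modulus among the singular points: 7/2.
At the order-1 pole 7/2 set g(κ) = (κ - (7/2))*f(κ) = 1/12.
Simple pole: residue = g(a) at a = 7/2, which is 1/12.


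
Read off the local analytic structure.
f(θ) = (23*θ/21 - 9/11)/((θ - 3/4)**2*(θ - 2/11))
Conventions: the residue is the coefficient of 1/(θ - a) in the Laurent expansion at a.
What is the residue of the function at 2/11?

The residue is -25168/13125.

At the order-1 pole 2/11 set g(θ) = (θ - (2/11))*f(θ) = (23*θ/21 - 9/11)/(θ - 3/4)**2.
Simple pole: residue = g(a) at a = 2/11, which is -25168/13125.


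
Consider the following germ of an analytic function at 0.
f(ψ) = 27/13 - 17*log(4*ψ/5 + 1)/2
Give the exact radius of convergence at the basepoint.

The radius of convergence is 5/4.

Branch term (-17/2)*log(1 - ψ/(-5/4)): its argument vanishes at ψ = -5/4, a logarithmic branch point, modulus 5/4.
The radius of convergence is the smallest modulus among the singular points: 5/4.


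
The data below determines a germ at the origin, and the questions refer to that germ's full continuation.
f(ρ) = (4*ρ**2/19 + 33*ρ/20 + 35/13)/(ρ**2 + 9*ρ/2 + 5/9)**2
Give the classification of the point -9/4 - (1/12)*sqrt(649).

The point is a pole of order 2.

The denominator factor ρ**2 + 9*ρ/2 + 5/9 vanishes at -9/4 - (1/12)*sqrt(649) and appears to the power 2; the numerator there equals 176849/177840 - (89/1520)*sqrt(649), nonzero, and no other factor vanishes.
Hence a pole whose order is the multiplicity, 2.


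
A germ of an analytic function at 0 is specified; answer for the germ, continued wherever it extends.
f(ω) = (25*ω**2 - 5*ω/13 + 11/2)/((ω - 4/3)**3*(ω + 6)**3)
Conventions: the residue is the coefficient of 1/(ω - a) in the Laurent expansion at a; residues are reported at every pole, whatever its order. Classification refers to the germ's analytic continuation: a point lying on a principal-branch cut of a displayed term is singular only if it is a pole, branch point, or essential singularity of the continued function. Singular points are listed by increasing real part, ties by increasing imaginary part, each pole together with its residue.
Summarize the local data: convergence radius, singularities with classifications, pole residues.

Denominator factor (ω - 4/3)^3: pole of order 3 at 4/3, modulus 4/3.
Denominator factor (ω + 6)^3: pole of order 3 at -6, modulus 6.
The radius of convergence is the smallest modulus among the singular points: 4/3.
At the order-3 pole -6 set g(ω) = (ω - (-6))^3*f(ω) = (25*ω**2 - 5*ω/13 + 11/2)/(ω - 4/3)**3.
Order-3 pole: residue = g''(a)/2; g''(-6) = -577557/33498608, so the residue is -577557/66997216.
At the order-3 pole 4/3 set g(ω) = (ω - (4/3))^3*f(ω) = (25*ω**2 - 5*ω/13 + 11/2)/(ω + 6)**3.
Order-3 pole: residue = g''(a)/2; g''(4/3) = 577557/33498608, so the residue is 577557/66997216.
List the singular points by increasing real part (a conjugate pair: the negative imaginary part first).

Radius of convergence at 0: 4/3.
At -6: a pole of order 3; residue -577557/66997216.
At 4/3: a pole of order 3; residue 577557/66997216.


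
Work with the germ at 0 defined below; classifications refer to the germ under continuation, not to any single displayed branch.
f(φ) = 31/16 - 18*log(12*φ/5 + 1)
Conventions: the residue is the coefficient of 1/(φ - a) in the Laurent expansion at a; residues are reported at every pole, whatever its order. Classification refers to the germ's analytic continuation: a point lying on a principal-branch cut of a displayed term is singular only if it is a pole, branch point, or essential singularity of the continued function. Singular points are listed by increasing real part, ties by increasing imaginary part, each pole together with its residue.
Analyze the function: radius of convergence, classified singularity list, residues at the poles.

Radius of convergence at 0: 5/12.
At -5/12: a logarithmic branch point.

Branch term (-18)*log(1 - φ/(-5/12)): its argument vanishes at φ = -5/12, a logarithmic branch point, modulus 5/12.
The radius of convergence is the smallest modulus among the singular points: 5/12.


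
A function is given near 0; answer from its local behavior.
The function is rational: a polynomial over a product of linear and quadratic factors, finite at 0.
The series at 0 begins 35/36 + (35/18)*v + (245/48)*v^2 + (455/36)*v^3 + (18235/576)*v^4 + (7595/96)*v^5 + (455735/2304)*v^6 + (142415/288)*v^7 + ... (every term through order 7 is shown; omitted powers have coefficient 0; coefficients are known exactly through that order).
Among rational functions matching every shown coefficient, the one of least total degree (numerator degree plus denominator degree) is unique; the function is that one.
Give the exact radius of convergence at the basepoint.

The radius of convergence is 2/5.

No rational of total degree below 2 reproduces all 8 coefficients; solving the [0/2] Pade equations on them gives f(v) = -7/(9*(v - 2/5)*(v + 2)), whose expansion matches every shown term.
Denominator factor (v + 2): pole of order 1 at -2, modulus 2.
Denominator factor (v - 2/5): pole of order 1 at 2/5, modulus 2/5.
The radius of convergence is the smallest modulus among the singular points: 2/5.


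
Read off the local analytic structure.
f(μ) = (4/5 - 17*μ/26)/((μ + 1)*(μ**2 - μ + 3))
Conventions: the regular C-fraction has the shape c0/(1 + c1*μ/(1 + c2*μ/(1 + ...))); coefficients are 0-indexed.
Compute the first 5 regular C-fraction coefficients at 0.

The regular C-fraction coefficients are [4/15, 463/312, -85/104, -10816/39355, 4470039/4092920].

Taylor coefficients (expand at 0): a_0 = 4/15, a_1 = -463/1170, a_2 = 463/1755, a_3 = -1394/5265, a_4 = 9743/31590.
c0 = a_0 = 4/15. Peel one level at a time: if S = 1 + c*μ/S' with S'(0) = 1, then c is the μ-coefficient of S and S' = c*μ/(S - 1).
S_1 = c0/f = 1 + (463/312)*μ + (39355/32448)*μ^2 + ...; c1 = 463/312.
S_2 = c1*μ/(S_1 - 1) = 1 + (-85/104)*μ + (-104/463)*μ^2 + ...; c2 = -85/104.
S_3 = c2*μ/(S_2 - 1) = 1 + (-10816/39355)*μ + (464884056/1548816025)*μ^2 + ...; c3 = -10816/39355.
S_4 = c3*μ/(S_3 - 1) = 1 + (4470039/4092920)*μ + ...; c4 = 4470039/4092920.


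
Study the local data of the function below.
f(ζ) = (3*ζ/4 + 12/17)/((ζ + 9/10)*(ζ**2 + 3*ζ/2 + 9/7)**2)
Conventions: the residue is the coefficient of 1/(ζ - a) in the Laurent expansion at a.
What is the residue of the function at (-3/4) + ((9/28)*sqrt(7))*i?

The residue is (-42875/1544076) - ((4920755/41690052)*sqrt(7))*i.


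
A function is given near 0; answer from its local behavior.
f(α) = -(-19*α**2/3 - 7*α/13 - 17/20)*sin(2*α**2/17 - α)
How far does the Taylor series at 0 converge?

The factor -sin(2*α**2/17 - α) is entire and contributes no finite singular point.
The polynomial part has no poles.
No finite singular points: the Taylor series at 0 converges everywhere.

The radius of convergence is infinite.


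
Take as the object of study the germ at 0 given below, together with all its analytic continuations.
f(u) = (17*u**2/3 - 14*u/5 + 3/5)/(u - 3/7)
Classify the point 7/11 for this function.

The point is a regular point.

Denominator factors: u - 3/7 = 16/77 at u = 7/11 — none vanishes.
So the germ continues analytically to 7/11.


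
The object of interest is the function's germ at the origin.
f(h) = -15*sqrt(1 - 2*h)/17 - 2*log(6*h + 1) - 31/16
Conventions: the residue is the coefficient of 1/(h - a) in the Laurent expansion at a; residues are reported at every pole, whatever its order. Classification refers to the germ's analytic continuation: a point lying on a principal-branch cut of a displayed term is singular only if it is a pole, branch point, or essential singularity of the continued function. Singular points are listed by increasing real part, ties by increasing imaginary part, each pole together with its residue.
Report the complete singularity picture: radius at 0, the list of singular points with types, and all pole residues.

Branch term (-2)*log(1 - h/(-1/6)): its argument vanishes at h = -1/6, a logarithmic branch point, modulus 1/6.
Branch term (-15/17)*sqrt(1 - h/(1/2)): its argument vanishes at h = 1/2, a square-root branch point, modulus 1/2.
The radius of convergence is the smallest modulus among the singular points: 1/6.
List the singular points by increasing real part (a conjugate pair: the negative imaginary part first).

Radius of convergence at 0: 1/6.
At -1/6: a logarithmic branch point.
At 1/2: an algebraic (square-root) branch point.


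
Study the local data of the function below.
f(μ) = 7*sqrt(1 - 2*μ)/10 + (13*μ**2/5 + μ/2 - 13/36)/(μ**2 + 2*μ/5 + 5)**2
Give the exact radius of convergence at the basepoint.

Denominator factor (μ**2 + 2*μ/5 + 5)^2: discriminant -496/25, complex-conjugate roots (-1/5) + ((2/5)*sqrt(31))*i and (-1/5) - ((2/5)*sqrt(31))*i; poles of order 2, moduli sqrt(5) and sqrt(5).
Branch term (7/10)*sqrt(1 - μ/(1/2)): its argument vanishes at μ = 1/2, a square-root branch point, modulus 1/2.
The radius of convergence is the smallest modulus among the singular points: 1/2.

The radius of convergence is 1/2.


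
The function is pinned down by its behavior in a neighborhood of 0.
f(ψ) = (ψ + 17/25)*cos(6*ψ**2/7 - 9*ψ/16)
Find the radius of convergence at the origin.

The factor cos(6*ψ**2/7 - 9*ψ/16) is entire and contributes no finite singular point.
The polynomial part has no poles.
No finite singular points: the Taylor series at 0 converges everywhere.

The radius of convergence is infinite.


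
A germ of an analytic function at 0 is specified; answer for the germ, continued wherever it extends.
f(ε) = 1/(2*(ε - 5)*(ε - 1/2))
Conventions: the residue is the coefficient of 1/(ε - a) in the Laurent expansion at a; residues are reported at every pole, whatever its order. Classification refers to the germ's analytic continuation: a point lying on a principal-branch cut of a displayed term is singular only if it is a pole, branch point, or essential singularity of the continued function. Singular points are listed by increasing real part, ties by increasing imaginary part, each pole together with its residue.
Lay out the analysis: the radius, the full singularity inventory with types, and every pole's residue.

Denominator factor (ε - 1/2): pole of order 1 at 1/2, modulus 1/2.
Denominator factor (ε - 5): pole of order 1 at 5, modulus 5.
The radius of convergence is the smallest modulus among the singular points: 1/2.
At the order-1 pole 1/2 set g(ε) = (ε - (1/2))*f(ε) = 1/(2*(ε - 5)).
Simple pole: residue = g(a) at a = 1/2, which is -1/9.
At the order-1 pole 5 set g(ε) = (ε - (5))*f(ε) = 1/(2*(ε - 1/2)).
Simple pole: residue = g(a) at a = 5, which is 1/9.
List the singular points by increasing real part (a conjugate pair: the negative imaginary part first).

Radius of convergence at 0: 1/2.
At 1/2: a pole of order 1; residue -1/9.
At 5: a pole of order 1; residue 1/9.


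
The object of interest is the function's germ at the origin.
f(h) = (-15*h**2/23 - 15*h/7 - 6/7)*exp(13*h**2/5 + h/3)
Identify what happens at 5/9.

The point is a regular point.

There is no denominator, hence no pole anywhere.
The factor exp(13*h**2/5 + h/3) is entire.
So the germ continues analytically to 5/9.


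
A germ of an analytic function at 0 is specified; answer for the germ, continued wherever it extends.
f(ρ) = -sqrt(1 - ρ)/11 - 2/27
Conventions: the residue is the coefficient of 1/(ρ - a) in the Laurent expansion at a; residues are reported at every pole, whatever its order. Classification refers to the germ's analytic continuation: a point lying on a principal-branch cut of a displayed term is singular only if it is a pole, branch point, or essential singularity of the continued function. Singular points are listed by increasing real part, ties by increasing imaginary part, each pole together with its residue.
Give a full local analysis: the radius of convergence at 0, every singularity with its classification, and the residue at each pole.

Radius of convergence at 0: 1.
At 1: an algebraic (square-root) branch point.

Branch term (-1/11)*sqrt(1 - ρ/(1)): its argument vanishes at ρ = 1, a square-root branch point, modulus 1.
The radius of convergence is the smallest modulus among the singular points: 1.


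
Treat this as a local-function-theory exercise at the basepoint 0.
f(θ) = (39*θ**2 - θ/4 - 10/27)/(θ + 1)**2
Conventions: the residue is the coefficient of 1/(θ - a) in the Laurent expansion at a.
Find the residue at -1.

At the order-2 pole -1 set g(θ) = (θ - (-1))^2*f(θ) = 39*θ**2 - θ/4 - 10/27.
Order-2 pole: residue = g'(a); g'(-1) = -313/4, so the residue is -313/4.

The residue is -313/4.


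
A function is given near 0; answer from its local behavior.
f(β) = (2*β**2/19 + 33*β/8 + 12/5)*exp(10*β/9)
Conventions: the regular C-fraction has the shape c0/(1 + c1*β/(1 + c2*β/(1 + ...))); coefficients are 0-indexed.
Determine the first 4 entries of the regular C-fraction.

Taylor coefficients (expand at 0): a_0 = 12/5, a_1 = 163/24, a_2 = 12661/2052, a_3 = 177955/55404.
c0 = a_0 = 12/5. Peel one level at a time: if S = 1 + c*β/S' with S'(0) = 1, then c is the β-coefficient of S and S' = c*β/(S - 1).
S_1 = c0/f = 1 + (-815/288)*β + (8568755/1575936)*β^2 + ...; c1 = -815/288.
S_2 = c1*β/(S_1 - 1) = 1 + (1713751/891936)*β + (821357782/2330712387)*β^2 + ...; c2 = 1713751/891936.
S_3 = c2*β/(S_2 - 1) = 1 + (-26283449024/143302144869)*β + ...; c3 = -26283449024/143302144869.

The regular C-fraction coefficients are [12/5, -815/288, 1713751/891936, -26283449024/143302144869].


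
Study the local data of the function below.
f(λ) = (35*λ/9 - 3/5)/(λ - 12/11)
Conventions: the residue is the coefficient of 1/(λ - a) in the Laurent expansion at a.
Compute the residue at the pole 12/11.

At the order-1 pole 12/11 set g(λ) = (λ - (12/11))*f(λ) = 35*λ/9 - 3/5.
Simple pole: residue = g(a) at a = 12/11, which is 601/165.

The residue is 601/165.


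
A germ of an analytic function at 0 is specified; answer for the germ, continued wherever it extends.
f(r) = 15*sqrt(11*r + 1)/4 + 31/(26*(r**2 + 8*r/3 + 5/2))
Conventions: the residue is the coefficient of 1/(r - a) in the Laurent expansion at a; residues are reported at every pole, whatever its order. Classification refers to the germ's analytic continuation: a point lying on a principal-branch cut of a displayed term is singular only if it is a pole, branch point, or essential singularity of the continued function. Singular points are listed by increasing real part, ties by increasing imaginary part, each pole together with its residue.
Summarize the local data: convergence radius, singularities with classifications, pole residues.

Radius of convergence at 0: 1/11.
At (-4/3) - ((1/6)*sqrt(26))*i: a pole of order 1; residue ((93/676)*sqrt(26))*i.
At (-4/3) + ((1/6)*sqrt(26))*i: a pole of order 1; residue -((93/676)*sqrt(26))*i.
At -1/11: an algebraic (square-root) branch point.

Denominator factor (r**2 + 8*r/3 + 5/2): discriminant -26/9, complex-conjugate roots (-4/3) + ((1/6)*sqrt(26))*i and (-4/3) - ((1/6)*sqrt(26))*i; poles of order 1, moduli (1/2)*sqrt(10) and (1/2)*sqrt(10).
Branch term (15/4)*sqrt(1 - r/(-1/11)): its argument vanishes at r = -1/11, a square-root branch point, modulus 1/11.
The radius of convergence is the smallest modulus among the singular points: 1/11.
The branch term is analytic at (-4/3) - ((1/6)*sqrt(26))*i and contributes nothing to the residue; only the rational part matters.
The factor r**2 + 8*r/3 + 5/2 splits as (r - a)(r - a') with a = (-4/3) - ((1/6)*sqrt(26))*i, a' = (-4/3) + ((1/6)*sqrt(26))*i. At the order-1 pole a set g(r) = (r - a)*(rational part) = [31/26] / (r - a').
Simple pole: residue = g(a) at a = (-4/3) - ((1/6)*sqrt(26))*i, which is ((93/676)*sqrt(26))*i.
The branch term is analytic at (-4/3) + ((1/6)*sqrt(26))*i and contributes nothing to the residue; only the rational part matters.
The factor r**2 + 8*r/3 + 5/2 splits as (r - a)(r - a') with a = (-4/3) + ((1/6)*sqrt(26))*i, a' = (-4/3) - ((1/6)*sqrt(26))*i. At the order-1 pole a set g(r) = (r - a)*(rational part) = [31/26] / (r - a').
Simple pole: residue = g(a) at a = (-4/3) + ((1/6)*sqrt(26))*i, which is -((93/676)*sqrt(26))*i.
List the singular points by increasing real part (a conjugate pair: the negative imaginary part first).


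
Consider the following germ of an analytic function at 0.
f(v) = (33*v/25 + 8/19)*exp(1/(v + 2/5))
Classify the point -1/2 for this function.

The point is a regular point.

There is no denominator, hence no pole anywhere.
The essential point of exp(1/(v - (-2/5))) is -2/5, not -1/2.
So the germ continues analytically to -1/2.


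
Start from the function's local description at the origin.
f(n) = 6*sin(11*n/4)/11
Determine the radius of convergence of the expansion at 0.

The factor sin(11*n/4) is entire and contributes no finite singular point.
The polynomial part has no poles.
No finite singular points: the Taylor series at 0 converges everywhere.

The radius of convergence is infinite.


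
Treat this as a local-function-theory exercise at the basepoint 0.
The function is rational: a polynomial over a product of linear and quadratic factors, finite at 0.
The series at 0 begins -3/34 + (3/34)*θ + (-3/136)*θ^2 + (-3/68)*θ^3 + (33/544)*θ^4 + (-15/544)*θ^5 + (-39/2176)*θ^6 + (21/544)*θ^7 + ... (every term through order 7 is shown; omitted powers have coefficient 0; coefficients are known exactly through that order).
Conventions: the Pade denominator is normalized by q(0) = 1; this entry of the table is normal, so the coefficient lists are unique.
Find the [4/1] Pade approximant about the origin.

The Pade approximant has numerator coefficients [-3/34, 9/187, 27/1496, -81/1496, 243/5984]; denominator coefficients [1, 5/11].

Taylor coefficients needed (read off): a_0 = -3/34, a_1 = 3/34, a_2 = -3/136, a_3 = -3/68, a_4 = 33/544, a_5 = -15/544.
Write the denominator as Q(θ) = 1 + q1*θ. Requiring Q*f - P = O(θ^6) with deg P <= 4 kills the coefficients of θ^5..θ^5 in Q*f:
  θ^5: a_5 + q1*a_4 = 0, i.e. -15/544 + (33/544)*q1 = 0.
Solving this linear system: q1 = 5/11.
The numerator is Q*f truncated at degree 4: P0 = a_0 = -3/34; P1 = a_1 + q1*a_0 = 9/187; P2 = a_2 + q1*a_1 = 27/1496; P3 = a_3 + q1*a_2 = -81/1496; P4 = a_4 + q1*a_3 = 243/5984.


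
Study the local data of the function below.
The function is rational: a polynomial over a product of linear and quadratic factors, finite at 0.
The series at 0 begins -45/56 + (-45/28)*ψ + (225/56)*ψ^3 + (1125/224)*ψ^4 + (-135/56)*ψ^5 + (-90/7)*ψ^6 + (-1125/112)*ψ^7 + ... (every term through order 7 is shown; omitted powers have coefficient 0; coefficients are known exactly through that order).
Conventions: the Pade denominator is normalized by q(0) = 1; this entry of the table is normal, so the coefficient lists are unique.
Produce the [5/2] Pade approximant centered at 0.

Taylor coefficients needed (read off): a_0 = -45/56, a_1 = -45/28, a_2 = 0, a_3 = 225/56, a_4 = 1125/224, a_5 = -135/56, a_6 = -90/7, a_7 = -1125/112.
Write the denominator as Q(ψ) = 1 + q1*ψ + q2*ψ^2. Requiring Q*f - P = O(ψ^8) with deg P <= 5 kills the coefficients of ψ^6..ψ^7 in Q*f:
  ψ^6: a_6 + q1*a_5 + q2*a_4 = 0, i.e. -90/7 + (-135/56)*q1 + (1125/224)*q2 = 0.
  ψ^7: a_7 + q1*a_6 + q2*a_5 = 0, i.e. -1125/112 + (-90/7)*q1 + (-135/56)*q2 = 0.
Solving this linear system: q1 = -1009/872, q2 = 437/218.
The numerator is Q*f truncated at degree 5: P0 = a_0 = -45/56; P1 = a_1 + q1*a_0 = -4725/6976; P2 = a_2 + q1*a_1 + q2*a_0 = 6075/24416; P3 = a_3 + q1*a_2 + q2*a_1 = 1215/1526; P4 = a_4 + q1*a_3 + q2*a_2 = 18225/48832; P5 = a_5 + q1*a_4 + q2*a_3 = -32805/195328.

The Pade approximant has numerator coefficients [-45/56, -4725/6976, 6075/24416, 1215/1526, 18225/48832, -32805/195328]; denominator coefficients [1, -1009/872, 437/218].


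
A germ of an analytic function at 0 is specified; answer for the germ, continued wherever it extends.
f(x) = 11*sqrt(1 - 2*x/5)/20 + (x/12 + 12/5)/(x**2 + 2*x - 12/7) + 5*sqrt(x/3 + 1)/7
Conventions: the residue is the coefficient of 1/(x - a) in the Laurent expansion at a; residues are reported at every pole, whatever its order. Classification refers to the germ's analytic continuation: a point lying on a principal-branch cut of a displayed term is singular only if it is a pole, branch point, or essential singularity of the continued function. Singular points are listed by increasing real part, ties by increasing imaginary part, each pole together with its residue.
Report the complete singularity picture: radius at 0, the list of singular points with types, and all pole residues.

Denominator factor (x**2 + 2*x - 12/7): discriminant 76/7, real irrational roots -1 + (1/7)*sqrt(133) and -1 - (1/7)*sqrt(133); poles of order 1, moduli -1 + (1/7)*sqrt(133) and 1 + (1/7)*sqrt(133).
Branch term (5/7)*sqrt(1 - x/(-3)): its argument vanishes at x = -3, a square-root branch point, modulus 3.
Branch term (11/20)*sqrt(1 - x/(5/2)): its argument vanishes at x = 5/2, a square-root branch point, modulus 5/2.
The radius of convergence is the smallest modulus among the singular points: -1 + (1/7)*sqrt(133).
The branch terms are analytic at -1 - (1/7)*sqrt(133) and contribute nothing to the residue; only the rational part matters.
The factor x**2 + 2*x - 12/7 splits as (x - a)(x - a') with a = -1 - (1/7)*sqrt(133), a' = -1 + (1/7)*sqrt(133). At the order-1 pole a set g(x) = (x - a)*(rational part) = [x/12 + 12/5] / (x - a').
Simple pole: residue = g(a) at a = -1 - (1/7)*sqrt(133), which is 1/24 - (139/2280)*sqrt(133).
The branch terms are analytic at -1 + (1/7)*sqrt(133) and contribute nothing to the residue; only the rational part matters.
The factor x**2 + 2*x - 12/7 splits as (x - a)(x - a') with a = -1 + (1/7)*sqrt(133), a' = -1 - (1/7)*sqrt(133). At the order-1 pole a set g(x) = (x - a)*(rational part) = [x/12 + 12/5] / (x - a').
Simple pole: residue = g(a) at a = -1 + (1/7)*sqrt(133), which is 1/24 + (139/2280)*sqrt(133).
List the singular points by increasing real part (a conjugate pair: the negative imaginary part first).

Radius of convergence at 0: -1 + (1/7)*sqrt(133).
At -3: an algebraic (square-root) branch point.
At -1 - (1/7)*sqrt(133): a pole of order 1; residue 1/24 - (139/2280)*sqrt(133).
At -1 + (1/7)*sqrt(133): a pole of order 1; residue 1/24 + (139/2280)*sqrt(133).
At 5/2: an algebraic (square-root) branch point.


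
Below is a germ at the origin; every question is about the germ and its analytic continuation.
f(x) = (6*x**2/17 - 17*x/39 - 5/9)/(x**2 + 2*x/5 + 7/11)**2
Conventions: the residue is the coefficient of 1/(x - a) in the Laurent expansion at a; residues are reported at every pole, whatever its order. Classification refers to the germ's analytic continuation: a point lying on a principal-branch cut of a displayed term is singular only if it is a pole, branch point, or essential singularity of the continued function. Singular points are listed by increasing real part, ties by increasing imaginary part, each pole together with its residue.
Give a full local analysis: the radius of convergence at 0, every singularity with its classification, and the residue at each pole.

Denominator factor (x**2 + 2*x/5 + 7/11)^2: discriminant -656/275, complex-conjugate roots (-1/5) + ((2/55)*sqrt(451))*i and (-1/5) - ((2/55)*sqrt(451))*i; poles of order 2, moduli (1/11)*sqrt(77) and (1/11)*sqrt(77).
The radius of convergence is the smallest modulus among the singular points: (1/11)*sqrt(77).
The factor x**2 + 2*x/5 + 7/11 splits as (x - a)(x - a') with a = (-1/5) - ((2/55)*sqrt(451))*i, a' = (-1/5) + ((2/55)*sqrt(451))*i. At the order-2 pole a set g(x) = (x - a)^2*f(x) = [6*x**2/17 - 17*x/39 - 5/9] / (x - a')^2.
Order-2 pole: residue = g'(a); g'((-1/5) - ((2/55)*sqrt(451))*i) = -((166675/26748072)*sqrt(451))*i, so the residue is -((166675/26748072)*sqrt(451))*i.
The factor x**2 + 2*x/5 + 7/11 splits as (x - a)(x - a') with a = (-1/5) + ((2/55)*sqrt(451))*i, a' = (-1/5) - ((2/55)*sqrt(451))*i. At the order-2 pole a set g(x) = (x - a)^2*f(x) = [6*x**2/17 - 17*x/39 - 5/9] / (x - a')^2.
Order-2 pole: residue = g'(a); g'((-1/5) + ((2/55)*sqrt(451))*i) = ((166675/26748072)*sqrt(451))*i, so the residue is ((166675/26748072)*sqrt(451))*i.
List the singular points by increasing real part (a conjugate pair: the negative imaginary part first).

Radius of convergence at 0: (1/11)*sqrt(77).
At (-1/5) - ((2/55)*sqrt(451))*i: a pole of order 2; residue -((166675/26748072)*sqrt(451))*i.
At (-1/5) + ((2/55)*sqrt(451))*i: a pole of order 2; residue ((166675/26748072)*sqrt(451))*i.


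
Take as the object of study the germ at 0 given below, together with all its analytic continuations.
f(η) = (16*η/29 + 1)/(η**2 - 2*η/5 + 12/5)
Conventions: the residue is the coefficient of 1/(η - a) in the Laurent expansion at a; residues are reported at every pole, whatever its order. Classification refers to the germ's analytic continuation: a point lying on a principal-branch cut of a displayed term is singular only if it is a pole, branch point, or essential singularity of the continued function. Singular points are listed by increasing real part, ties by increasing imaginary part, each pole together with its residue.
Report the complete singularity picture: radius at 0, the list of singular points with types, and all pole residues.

Denominator factor (η**2 - 2*η/5 + 12/5): discriminant -236/25, complex-conjugate roots (1/5) + ((1/5)*sqrt(59))*i and (1/5) - ((1/5)*sqrt(59))*i; poles of order 1, moduli (2/5)*sqrt(15) and (2/5)*sqrt(15).
The radius of convergence is the smallest modulus among the singular points: (2/5)*sqrt(15).
The factor η**2 - 2*η/5 + 12/5 splits as (η - a)(η - a') with a = (1/5) - ((1/5)*sqrt(59))*i, a' = (1/5) + ((1/5)*sqrt(59))*i. At the order-1 pole a set g(η) = (η - a)*f(η) = [16*η/29 + 1] / (η - a').
Simple pole: residue = g(a) at a = (1/5) - ((1/5)*sqrt(59))*i, which is (8/29) + ((161/3422)*sqrt(59))*i.
The factor η**2 - 2*η/5 + 12/5 splits as (η - a)(η - a') with a = (1/5) + ((1/5)*sqrt(59))*i, a' = (1/5) - ((1/5)*sqrt(59))*i. At the order-1 pole a set g(η) = (η - a)*f(η) = [16*η/29 + 1] / (η - a').
Simple pole: residue = g(a) at a = (1/5) + ((1/5)*sqrt(59))*i, which is (8/29) - ((161/3422)*sqrt(59))*i.
List the singular points by increasing real part (a conjugate pair: the negative imaginary part first).

Radius of convergence at 0: (2/5)*sqrt(15).
At (1/5) - ((1/5)*sqrt(59))*i: a pole of order 1; residue (8/29) + ((161/3422)*sqrt(59))*i.
At (1/5) + ((1/5)*sqrt(59))*i: a pole of order 1; residue (8/29) - ((161/3422)*sqrt(59))*i.


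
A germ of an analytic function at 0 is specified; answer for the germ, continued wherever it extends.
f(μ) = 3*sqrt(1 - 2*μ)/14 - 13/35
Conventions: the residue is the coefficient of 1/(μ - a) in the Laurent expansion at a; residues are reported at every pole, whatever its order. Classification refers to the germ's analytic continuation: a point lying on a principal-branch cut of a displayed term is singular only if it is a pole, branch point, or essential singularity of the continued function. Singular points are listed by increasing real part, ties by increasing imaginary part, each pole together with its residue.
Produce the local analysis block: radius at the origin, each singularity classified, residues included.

Branch term (3/14)*sqrt(1 - μ/(1/2)): its argument vanishes at μ = 1/2, a square-root branch point, modulus 1/2.
The radius of convergence is the smallest modulus among the singular points: 1/2.

Radius of convergence at 0: 1/2.
At 1/2: an algebraic (square-root) branch point.


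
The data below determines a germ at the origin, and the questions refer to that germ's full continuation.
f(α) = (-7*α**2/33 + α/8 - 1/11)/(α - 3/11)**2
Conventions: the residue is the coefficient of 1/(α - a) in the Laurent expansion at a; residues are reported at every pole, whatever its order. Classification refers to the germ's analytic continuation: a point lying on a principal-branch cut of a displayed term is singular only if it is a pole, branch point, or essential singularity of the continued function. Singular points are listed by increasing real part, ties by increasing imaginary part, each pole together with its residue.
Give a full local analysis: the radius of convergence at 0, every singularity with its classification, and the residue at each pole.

Radius of convergence at 0: 3/11.
At 3/11: a pole of order 2; residue 9/968.

Denominator factor (α - 3/11)^2: pole of order 2 at 3/11, modulus 3/11.
The radius of convergence is the smallest modulus among the singular points: 3/11.
At the order-2 pole 3/11 set g(α) = (α - (3/11))^2*f(α) = -7*α**2/33 + α/8 - 1/11.
Order-2 pole: residue = g'(a); g'(3/11) = 9/968, so the residue is 9/968.


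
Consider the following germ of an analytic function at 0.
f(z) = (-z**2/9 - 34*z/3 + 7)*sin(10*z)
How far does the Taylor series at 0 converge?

The factor sin(10*z) is entire and contributes no finite singular point.
The polynomial part has no poles.
No finite singular points: the Taylor series at 0 converges everywhere.

The radius of convergence is infinite.


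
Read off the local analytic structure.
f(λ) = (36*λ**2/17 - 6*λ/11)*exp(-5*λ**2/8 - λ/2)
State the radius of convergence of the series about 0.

The factor exp(-5*λ**2/8 - λ/2) is entire and contributes no finite singular point.
The polynomial part has no poles.
No finite singular points: the Taylor series at 0 converges everywhere.

The radius of convergence is infinite.


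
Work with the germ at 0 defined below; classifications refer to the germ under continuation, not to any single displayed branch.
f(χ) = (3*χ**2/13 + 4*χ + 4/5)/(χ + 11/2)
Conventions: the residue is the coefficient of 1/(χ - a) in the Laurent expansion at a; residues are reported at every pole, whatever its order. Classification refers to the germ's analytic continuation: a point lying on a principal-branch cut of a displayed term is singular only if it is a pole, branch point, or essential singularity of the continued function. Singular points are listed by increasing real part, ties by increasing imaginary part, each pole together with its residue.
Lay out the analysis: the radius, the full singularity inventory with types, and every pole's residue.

Radius of convergence at 0: 11/2.
At -11/2: a pole of order 1; residue -3697/260.

Denominator factor (χ + 11/2): pole of order 1 at -11/2, modulus 11/2.
The radius of convergence is the smallest modulus among the singular points: 11/2.
At the order-1 pole -11/2 set g(χ) = (χ - (-11/2))*f(χ) = 3*χ**2/13 + 4*χ + 4/5.
Simple pole: residue = g(a) at a = -11/2, which is -3697/260.


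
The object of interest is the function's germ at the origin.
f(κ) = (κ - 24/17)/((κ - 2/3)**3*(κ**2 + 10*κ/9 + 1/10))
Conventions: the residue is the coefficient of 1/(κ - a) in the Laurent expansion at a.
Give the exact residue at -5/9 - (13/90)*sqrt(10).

The residue is 1110267000/710292691 - (364780665/543164999)*sqrt(10).

The factor κ**2 + 10*κ/9 + 1/10 splits as (κ - a)(κ - a') with a = -5/9 - (13/90)*sqrt(10), a' = -5/9 + (13/90)*sqrt(10). At the order-1 pole a set g(κ) = (κ - a)*f(κ) = [(κ - 24/17)/(κ - 2/3)**3] / (κ - a').
Simple pole: residue = g(a) at a = -5/9 - (13/90)*sqrt(10), which is 1110267000/710292691 - (364780665/543164999)*sqrt(10).


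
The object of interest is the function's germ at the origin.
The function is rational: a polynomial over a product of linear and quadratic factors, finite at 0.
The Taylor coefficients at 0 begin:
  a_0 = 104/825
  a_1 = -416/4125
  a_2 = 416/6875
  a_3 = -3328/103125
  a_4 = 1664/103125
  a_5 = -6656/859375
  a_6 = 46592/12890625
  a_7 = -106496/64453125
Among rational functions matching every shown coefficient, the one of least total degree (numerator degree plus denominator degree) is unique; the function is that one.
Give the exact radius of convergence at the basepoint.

No rational of total degree below 2 reproduces all 8 coefficients; solving the [0/2] Pade equations on them gives f(j) = 26/(33*(j + 5/2)**2), whose expansion matches every shown term.
Denominator factor (j + 5/2)^2: pole of order 2 at -5/2, modulus 5/2.
The radius of convergence is the smallest modulus among the singular points: 5/2.

The radius of convergence is 5/2.


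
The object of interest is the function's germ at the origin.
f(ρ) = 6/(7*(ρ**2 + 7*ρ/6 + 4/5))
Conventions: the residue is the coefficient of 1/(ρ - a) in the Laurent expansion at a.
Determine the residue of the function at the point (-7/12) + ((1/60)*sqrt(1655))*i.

The factor ρ**2 + 7*ρ/6 + 4/5 splits as (ρ - a)(ρ - a') with a = (-7/12) + ((1/60)*sqrt(1655))*i, a' = (-7/12) - ((1/60)*sqrt(1655))*i. At the order-1 pole a set g(ρ) = (ρ - a)*f(ρ) = [6/7] / (ρ - a').
Simple pole: residue = g(a) at a = (-7/12) + ((1/60)*sqrt(1655))*i, which is -((36/2317)*sqrt(1655))*i.

The residue is -((36/2317)*sqrt(1655))*i.


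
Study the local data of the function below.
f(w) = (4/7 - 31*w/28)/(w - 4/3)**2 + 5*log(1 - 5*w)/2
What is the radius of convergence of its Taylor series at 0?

The radius of convergence is 1/5.

Denominator factor (w - 4/3)^2: pole of order 2 at 4/3, modulus 4/3.
Branch term (5/2)*log(1 - w/(1/5)): its argument vanishes at w = 1/5, a logarithmic branch point, modulus 1/5.
The radius of convergence is the smallest modulus among the singular points: 1/5.


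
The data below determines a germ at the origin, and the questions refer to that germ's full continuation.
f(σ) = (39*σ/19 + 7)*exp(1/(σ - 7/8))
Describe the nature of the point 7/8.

The point is an essential singularity.

The exponent 1/(σ - (7/8)) has a pole at 7/8, so exp(1/(σ - (7/8))) takes every nonzero value near it: an essential singularity (not a pole of any order).


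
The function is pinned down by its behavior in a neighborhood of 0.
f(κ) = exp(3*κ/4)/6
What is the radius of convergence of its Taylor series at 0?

The radius of convergence is infinite.

The factor exp(3*κ/4) is entire and contributes no finite singular point.
The polynomial part has no poles.
No finite singular points: the Taylor series at 0 converges everywhere.


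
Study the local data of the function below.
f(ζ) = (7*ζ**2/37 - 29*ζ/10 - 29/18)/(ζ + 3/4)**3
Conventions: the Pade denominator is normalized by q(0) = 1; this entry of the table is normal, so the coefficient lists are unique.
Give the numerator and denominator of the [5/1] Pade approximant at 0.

Taylor coefficients needed (expand at 0): a_0 = -928/243, a_1 = 10208/1215, a_2 = -1724992/134865, a_3 = 18699008/1213785, a_4 = -3233792/242757, a_5 = 1048576/728271, a_6 = 942850048/32772195.
Write the denominator as Q(ζ) = 1 + q1*ζ. Requiring Q*f - P = O(ζ^7) with deg P <= 5 kills the coefficients of ζ^6..ζ^6 in Q*f:
  ζ^6: a_6 + q1*a_5 = 0, i.e. 942850048/32772195 + (1048576/728271)*q1 = 0.
Solving this linear system: q1 = -57547/2880.
The numerator is Q*f truncated at degree 5: P0 = a_0 = -928/243; P1 = a_1 + q1*a_0 = 1852607/21870; P2 = a_2 + q1*a_1 = -730977001/4045950; P3 = a_3 + q1*a_2 = 1644559331/6068925; P4 = a_4 + q1*a_3 = -17541225284/54620325; P5 = a_5 + q1*a_4 = 2923463456/10924065.

The Pade approximant has numerator coefficients [-928/243, 1852607/21870, -730977001/4045950, 1644559331/6068925, -17541225284/54620325, 2923463456/10924065]; denominator coefficients [1, -57547/2880].


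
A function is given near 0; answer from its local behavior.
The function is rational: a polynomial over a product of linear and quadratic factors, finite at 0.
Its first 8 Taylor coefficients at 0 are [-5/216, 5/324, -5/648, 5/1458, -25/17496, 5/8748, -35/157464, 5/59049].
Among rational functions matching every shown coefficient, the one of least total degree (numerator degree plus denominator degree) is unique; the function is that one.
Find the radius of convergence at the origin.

No rational of total degree below 2 reproduces all 8 coefficients; solving the [0/2] Pade equations on them gives f(δ) = -5/(24*(δ + 3)**2), whose expansion matches every shown term.
Denominator factor (δ + 3)^2: pole of order 2 at -3, modulus 3.
The radius of convergence is the smallest modulus among the singular points: 3.

The radius of convergence is 3.


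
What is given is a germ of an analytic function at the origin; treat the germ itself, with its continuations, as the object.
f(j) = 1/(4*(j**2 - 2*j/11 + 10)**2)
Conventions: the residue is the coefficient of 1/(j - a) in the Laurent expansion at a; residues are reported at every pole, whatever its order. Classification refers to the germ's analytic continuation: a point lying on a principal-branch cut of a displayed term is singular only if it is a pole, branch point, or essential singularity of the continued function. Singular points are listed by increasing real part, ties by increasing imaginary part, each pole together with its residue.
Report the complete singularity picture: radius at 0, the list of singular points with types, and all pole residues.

Radius of convergence at 0: sqrt(10).
At (1/11) - ((1/11)*sqrt(1209))*i: a pole of order 2; residue ((1331/23386896)*sqrt(1209))*i.
At (1/11) + ((1/11)*sqrt(1209))*i: a pole of order 2; residue -((1331/23386896)*sqrt(1209))*i.

Denominator factor (j**2 - 2*j/11 + 10)^2: discriminant -4836/121, complex-conjugate roots (1/11) + ((1/11)*sqrt(1209))*i and (1/11) - ((1/11)*sqrt(1209))*i; poles of order 2, moduli sqrt(10) and sqrt(10).
The radius of convergence is the smallest modulus among the singular points: sqrt(10).
The factor j**2 - 2*j/11 + 10 splits as (j - a)(j - a') with a = (1/11) - ((1/11)*sqrt(1209))*i, a' = (1/11) + ((1/11)*sqrt(1209))*i. At the order-2 pole a set g(j) = (j - a)^2*f(j) = [1/4] / (j - a')^2.
Order-2 pole: residue = g'(a); g'((1/11) - ((1/11)*sqrt(1209))*i) = ((1331/23386896)*sqrt(1209))*i, so the residue is ((1331/23386896)*sqrt(1209))*i.
The factor j**2 - 2*j/11 + 10 splits as (j - a)(j - a') with a = (1/11) + ((1/11)*sqrt(1209))*i, a' = (1/11) - ((1/11)*sqrt(1209))*i. At the order-2 pole a set g(j) = (j - a)^2*f(j) = [1/4] / (j - a')^2.
Order-2 pole: residue = g'(a); g'((1/11) + ((1/11)*sqrt(1209))*i) = -((1331/23386896)*sqrt(1209))*i, so the residue is -((1331/23386896)*sqrt(1209))*i.
List the singular points by increasing real part (a conjugate pair: the negative imaginary part first).
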